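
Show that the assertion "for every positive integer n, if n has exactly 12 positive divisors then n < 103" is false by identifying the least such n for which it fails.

n = 108

A counterexample is any positive integer n such that n has exactly 12 positive divisors but the claim fails; we check each in order.
For n = 60, 72, 84, 90, 96 the conclusion holds.
n = 108: τ(108) = 12; 108 ≥ 103.
Thus n = 108 disproves the claim, and no smaller n works.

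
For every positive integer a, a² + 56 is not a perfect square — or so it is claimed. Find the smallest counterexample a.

Check each positive integer a in order until a² + 56 is a perfect square.
a = 1: 1² + 56 = 57, not a perfect square.
a = 2: 2² + 56 = 60, not a perfect square.
a = 3: 3² + 56 = 65, not a perfect square.
a = 4: 4² + 56 = 72, not a perfect square.
a = 5: 5² + 56 = 81 = 9², a perfect square.

a = 5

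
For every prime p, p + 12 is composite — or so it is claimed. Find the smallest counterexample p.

p = 5

For p = 2, 3 the conclusion holds.
p = 5: p + 12 = 17, prime — not composite.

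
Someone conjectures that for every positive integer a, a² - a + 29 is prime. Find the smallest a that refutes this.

For a = 1, 2 the conclusion holds.
a = 3: a² - a + 29 = 35 = 5 × 7, composite.

a = 3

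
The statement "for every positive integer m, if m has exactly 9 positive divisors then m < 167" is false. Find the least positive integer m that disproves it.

m = 196

We need the least positive integer m for which m has exactly 9 positive divisors but the claim fails.
For m = 36, 100 the conclusion holds.
m = 196: τ(196) = 9; 196 ≥ 167.
So m = 196 is the smallest counterexample.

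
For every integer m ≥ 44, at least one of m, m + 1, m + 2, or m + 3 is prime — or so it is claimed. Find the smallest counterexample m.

m = 48

A counterexample is any integer m ≥ 44 such that m, m + 1, m + 2, m + 3 are all composite; we check each in order.
For m = 44, 45, 46, 47 the conclusion holds.
m = 48: 48 = 2 × 24; 49 = 7 × 7; 50 = 2 × 25; 51 = 3 × 17 — all composite.
So m = 48 is the smallest counterexample.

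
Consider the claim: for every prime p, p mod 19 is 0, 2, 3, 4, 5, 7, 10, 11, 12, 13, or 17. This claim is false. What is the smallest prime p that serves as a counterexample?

We need the least prime p for which the claim fails.
For p = 2, 3, 5, 7, …, 23, 29, 31 the conclusion holds.
p = 37: 37 mod 19 = 18 — not in {0, 2, 3, 4, 5, 7, 10, 11, 12, 13, 17}.
Hence p = 37 is a counterexample.

p = 37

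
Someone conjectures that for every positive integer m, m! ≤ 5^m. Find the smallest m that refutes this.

For m = 1, 2, 3, 4, …, 9, 10, 11 the conclusion holds.
m = 12: m! = 479001600 and 5^m = 244140625, so 479001600 > 244140625.
Hence m = 12 is a counterexample.

m = 12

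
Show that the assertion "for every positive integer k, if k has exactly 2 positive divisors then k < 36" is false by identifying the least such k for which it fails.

A counterexample is any positive integer k such that k has exactly 2 positive divisors but the claim fails; we check each in order.
For k = 2, 3, 5, 7, …, 23, 29, 31 the conclusion holds.
k = 37: τ(37) = 2; 37 ≥ 36.

k = 37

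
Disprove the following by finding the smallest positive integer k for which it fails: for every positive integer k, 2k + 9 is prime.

k = 1: 2k + 9 = 11, prime.
k = 2: 2k + 9 = 13, prime.
k = 3: 2k + 9 = 15 = 3 × 5, composite.
Hence k = 3 is a counterexample.

k = 3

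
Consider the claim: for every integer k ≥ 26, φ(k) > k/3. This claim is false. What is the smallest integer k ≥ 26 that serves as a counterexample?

k = 30

The first 4 eligible values, up to k = 29, all satisfy the conclusion.
k = 30: φ(30) = 8 and 30/3 = 10, so φ(30) ≤ 30/3.
Hence k = 30 is a counterexample.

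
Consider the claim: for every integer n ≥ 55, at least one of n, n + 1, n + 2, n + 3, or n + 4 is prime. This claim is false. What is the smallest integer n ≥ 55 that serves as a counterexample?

n = 62

Check each integer n ≥ 55 in order until n, n + 1, n + 2, n + 3, n + 4 are all composite.
The first 7 eligible values, up to n = 61, all satisfy the conclusion.
n = 62: 62 = 2 × 31; 63 = 3 × 21; 64 = 2 × 32; 65 = 5 × 13; 66 = 2 × 33 — all composite.
So n = 62 is the smallest counterexample.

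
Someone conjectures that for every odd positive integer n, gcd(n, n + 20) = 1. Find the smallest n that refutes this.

We need the least odd positive integer n for which gcd(n, n + 20) > 1.
n = 1: gcd(1, 21) = 1.
n = 3: gcd(3, 23) = 1.
n = 5: gcd(5, 25) = 5.

n = 5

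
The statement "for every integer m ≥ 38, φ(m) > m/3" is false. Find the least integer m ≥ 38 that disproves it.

Check each integer m ≥ 38 in order until the claim fails.
m = 38: φ(38) = 18 and 38/3 = 38/3, so φ(38) > 38/3.
m = 39: φ(39) = 24 and 39/3 = 13, so φ(39) > 39/3.
m = 40: φ(40) = 16 and 40/3 = 40/3, so φ(40) > 40/3.
m = 41: φ(41) = 40 and 41/3 = 41/3, so φ(41) > 41/3.
m = 42: φ(42) = 12 and 42/3 = 14, so φ(42) ≤ 42/3.
Thus m = 42 disproves the claim, and no smaller m works.

m = 42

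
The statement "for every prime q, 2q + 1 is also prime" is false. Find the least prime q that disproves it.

We need the least prime q for which 2q + 1 is not prime.
q = 2: 2q + 1 = 5, prime.
q = 3: 2q + 1 = 7, prime.
q = 5: 2q + 1 = 11, prime.
q = 7: 2q + 1 = 15 = 3 × 5, not prime.
So q = 7 is the smallest counterexample.

q = 7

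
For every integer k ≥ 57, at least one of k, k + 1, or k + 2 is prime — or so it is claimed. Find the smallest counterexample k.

k = 62

We need the least integer k ≥ 57 for which k, k + 1, k + 2 are all composite.
k = 57: 59 is prime.
k = 58: 59 is prime.
k = 59: 59 is prime.
k = 60: 61 is prime.
k = 61: 61 is prime.
k = 62: 62 = 2 × 31; 63 = 3 × 21; 64 = 2 × 32 — all composite.
Hence k = 62 is a counterexample.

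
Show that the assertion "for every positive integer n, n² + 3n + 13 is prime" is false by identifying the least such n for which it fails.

We need the least positive integer n for which n² + 3n + 13 is not prime.
n = 1: n² + 3n + 13 = 17, prime.
n = 2: n² + 3n + 13 = 23, prime.
n = 3: n² + 3n + 13 = 31, prime.
n = 4: n² + 3n + 13 = 41, prime.
n = 5: n² + 3n + 13 = 53, prime.
n = 6: n² + 3n + 13 = 67, prime.
n = 7: n² + 3n + 13 = 83, prime.
n = 8: n² + 3n + 13 = 101, prime.
n = 9: n² + 3n + 13 = 121 = 11 × 11, composite.
Thus n = 9 disproves the claim, and no smaller n works.

n = 9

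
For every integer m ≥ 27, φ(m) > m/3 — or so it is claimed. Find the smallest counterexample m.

m = 30

We need the least integer m ≥ 27 for which the claim fails.
For m = 27, 28, 29 the conclusion holds.
m = 30: φ(30) = 8 and 30/3 = 10, so φ(30) ≤ 30/3.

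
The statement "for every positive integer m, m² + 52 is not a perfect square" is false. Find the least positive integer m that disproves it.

Check each positive integer m in order until m² + 52 is a perfect square.
The first 11 eligible values, up to m = 11, all satisfy the conclusion.
m = 12: 12² + 52 = 196 = 14², a perfect square.
So m = 12 is the smallest counterexample.

m = 12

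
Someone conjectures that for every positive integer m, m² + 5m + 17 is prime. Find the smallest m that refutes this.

m = 8

For m = 1, 2, 3, 4, 5, 6, 7 the conclusion holds.
m = 8: m² + 5m + 17 = 121 = 11 × 11, composite.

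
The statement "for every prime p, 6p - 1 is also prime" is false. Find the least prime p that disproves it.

The first 4 eligible values, up to p = 7, all satisfy the conclusion.
p = 11: 6p - 1 = 65 = 5 × 13, not prime.

p = 11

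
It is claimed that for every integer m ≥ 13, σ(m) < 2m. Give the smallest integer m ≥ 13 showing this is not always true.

m = 18

m = 13: σ(13) = 14; 14 < 26.
m = 14: σ(14) = 24; 24 < 28.
m = 15: σ(15) = 24; 24 < 30.
m = 16: σ(16) = 31; 31 < 32.
m = 17: σ(17) = 18; 18 < 34.
m = 18: σ(18) = 39; 39 ≥ 36.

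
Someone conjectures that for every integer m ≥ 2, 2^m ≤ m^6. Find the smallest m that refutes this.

m = 30

A counterexample is any integer m ≥ 2 such that 2^m > m^6; we check each in order.
For m = 2, 3, 4, 5, …, 27, 28, 29 the conclusion holds.
m = 30: 2^m = 1073741824 and m^6 = 729000000, so 1073741824 > 729000000.
So m = 30 is the smallest counterexample.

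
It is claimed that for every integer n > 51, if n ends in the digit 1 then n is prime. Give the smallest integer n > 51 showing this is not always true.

n = 81

We need the least integer n > 51 for which n ends in the digit 1 but n is not prime.
n = 61: 61 ends in 1 and is prime.
n = 71: 71 ends in 1 and is prime.
n = 81: 81 ends in 1; 81 = 3 × 27, composite.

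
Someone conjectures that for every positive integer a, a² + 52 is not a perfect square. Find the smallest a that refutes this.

Check each positive integer a in order until a² + 52 is a perfect square.
For a = 1, 2, 3, 4, …, 9, 10, 11 the conclusion holds.
a = 12: 12² + 52 = 196 = 14², a perfect square.

a = 12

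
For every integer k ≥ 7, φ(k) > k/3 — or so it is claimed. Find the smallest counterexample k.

k = 12

We need the least integer k ≥ 7 for which the claim fails.
k = 7: φ(7) = 6 and 7/3 = 7/3, so φ(7) > 7/3.
k = 8: φ(8) = 4 and 8/3 = 8/3, so φ(8) > 8/3.
k = 9: φ(9) = 6 and 9/3 = 3, so φ(9) > 9/3.
k = 10: φ(10) = 4 and 10/3 = 10/3, so φ(10) > 10/3.
k = 11: φ(11) = 10 and 11/3 = 11/3, so φ(11) > 11/3.
k = 12: φ(12) = 4 and 12/3 = 4, so φ(12) ≤ 12/3.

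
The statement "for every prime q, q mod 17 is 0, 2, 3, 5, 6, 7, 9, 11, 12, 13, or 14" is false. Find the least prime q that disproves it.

Check each prime q in order until the claim fails.
The first 16 eligible values, up to q = 53, all satisfy the conclusion.
q = 59: 59 mod 17 = 8 — not in {0, 2, 3, 5, 6, 7, 9, 11, 12, 13, 14}.
Hence q = 59 is a counterexample.

q = 59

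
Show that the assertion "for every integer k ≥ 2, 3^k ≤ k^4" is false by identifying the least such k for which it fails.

k = 8

The first 6 eligible values, up to k = 7, all satisfy the conclusion.
k = 8: 3^k = 6561 and k^4 = 4096, so 6561 > 4096.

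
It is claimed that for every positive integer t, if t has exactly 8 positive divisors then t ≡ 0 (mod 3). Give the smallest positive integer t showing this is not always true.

t = 40

A counterexample is any positive integer t such that t has exactly 8 positive divisors but the claim fails; we check each in order.
For t = 24, 30 the conclusion holds.
t = 40: τ(40) = 8; 40 ≡ 1 (mod 3).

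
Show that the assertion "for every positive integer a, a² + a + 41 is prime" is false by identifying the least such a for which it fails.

Check each positive integer a in order until a² + a + 41 is not prime.
For a = 1, 2, 3, 4, …, 37, 38, 39 the conclusion holds.
a = 40: a² + a + 41 = 1681 = 41 × 41, composite.
So a = 40 is the smallest counterexample.

a = 40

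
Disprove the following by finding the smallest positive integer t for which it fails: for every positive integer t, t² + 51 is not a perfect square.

t = 7

We need the least positive integer t for which t² + 51 is a perfect square.
For t = 1, 2, 3, 4, 5, 6 the conclusion holds.
t = 7: 7² + 51 = 100 = 10², a perfect square.
So t = 7 is the smallest counterexample.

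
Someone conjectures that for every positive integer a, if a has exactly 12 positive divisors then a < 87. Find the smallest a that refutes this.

a = 90

We need the least positive integer a for which a has exactly 12 positive divisors but the claim fails.
For a = 60, 72, 84 the conclusion holds.
a = 90: τ(90) = 12; 90 ≥ 87.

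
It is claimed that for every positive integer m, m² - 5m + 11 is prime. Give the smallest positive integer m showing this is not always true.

The first 6 eligible values, up to m = 6, all satisfy the conclusion.
m = 7: m² - 5m + 11 = 25 = 5 × 5, composite.

m = 7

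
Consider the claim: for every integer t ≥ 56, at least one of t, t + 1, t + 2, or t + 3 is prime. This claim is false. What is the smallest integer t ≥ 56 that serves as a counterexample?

t = 62

We need the least integer t ≥ 56 for which t, t + 1, t + 2, t + 3 are all composite.
For t = 56, 57, 58, 59, 60, 61 the conclusion holds.
t = 62: 62 = 2 × 31; 63 = 3 × 21; 64 = 2 × 32; 65 = 5 × 13 — all composite.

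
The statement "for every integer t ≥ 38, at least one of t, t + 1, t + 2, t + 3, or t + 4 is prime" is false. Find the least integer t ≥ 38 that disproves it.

A counterexample is any integer t ≥ 38 such that t, t + 1, t + 2, t + 3, t + 4 are all composite; we check each in order.
The first 10 eligible values, up to t = 47, all satisfy the conclusion.
t = 48: 48 = 2 × 24; 49 = 7 × 7; 50 = 2 × 25; 51 = 3 × 17; 52 = 2 × 26 — all composite.

t = 48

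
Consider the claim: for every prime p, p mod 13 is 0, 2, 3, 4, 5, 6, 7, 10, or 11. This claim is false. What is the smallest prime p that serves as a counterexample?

p = 47

We need the least prime p for which the claim fails.
For p = 2, 3, 5, 7, …, 37, 41, 43 the conclusion holds.
p = 47: 47 mod 13 = 8 — not in {0, 2, 3, 4, 5, 6, 7, 10, 11}.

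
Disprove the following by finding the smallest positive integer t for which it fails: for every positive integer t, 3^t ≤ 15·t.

t = 4

We need the least positive integer t for which 3^t > 15·t.
t = 1: 3^t = 3 and 15·t = 15, so 3 ≤ 15.
t = 2: 3^t = 9 and 15·t = 30, so 9 ≤ 30.
t = 3: 3^t = 27 and 15·t = 45, so 27 ≤ 45.
t = 4: 3^t = 81 and 15·t = 60, so 81 > 60.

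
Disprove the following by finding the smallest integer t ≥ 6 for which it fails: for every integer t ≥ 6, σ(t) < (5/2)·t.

We need the least integer t ≥ 6 for which the claim fails.
The first 18 eligible values, up to t = 23, all satisfy the conclusion.
t = 24: σ(24) = 60; 60 ≥ 60.

t = 24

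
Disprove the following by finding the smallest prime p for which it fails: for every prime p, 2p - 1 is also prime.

For p = 2, 3 the conclusion holds.
p = 5: 2p - 1 = 9 = 3 × 3, not prime.

p = 5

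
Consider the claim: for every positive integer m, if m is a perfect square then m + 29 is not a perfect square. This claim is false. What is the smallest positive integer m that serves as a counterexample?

m = 196

For m = 1, 4, 9, 16, …, 121, 144, 169 the conclusion holds.
m = 196: 196 = 14² and 196 + 29 = 225 = 15².
Hence m = 196 is a counterexample.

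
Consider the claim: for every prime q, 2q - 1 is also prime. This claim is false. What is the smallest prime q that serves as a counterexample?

q = 5

Check each prime q in order until 2q - 1 is not prime.
For q = 2, 3 the conclusion holds.
q = 5: 2q - 1 = 9 = 3 × 3, not prime.
Thus q = 5 disproves the claim, and no smaller q works.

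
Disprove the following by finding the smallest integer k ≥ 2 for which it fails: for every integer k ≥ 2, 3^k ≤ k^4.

k = 2: 3^k = 9 and k^4 = 16, so 9 ≤ 16.
k = 3: 3^k = 27 and k^4 = 81, so 27 ≤ 81.
k = 4: 3^k = 81 and k^4 = 256, so 81 ≤ 256.
k = 5: 3^k = 243 and k^4 = 625, so 243 ≤ 625.
k = 6: 3^k = 729 and k^4 = 1296, so 729 ≤ 1296.
k = 7: 3^k = 2187 and k^4 = 2401, so 2187 ≤ 2401.
k = 8: 3^k = 6561 and k^4 = 4096, so 6561 > 4096.

k = 8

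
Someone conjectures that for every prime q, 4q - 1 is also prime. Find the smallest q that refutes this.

Check each prime q in order until 4q - 1 is not prime.
For q = 2, 3, 5 the conclusion holds.
q = 7: 4q - 1 = 27 = 3 × 9, not prime.
Thus q = 7 disproves the claim, and no smaller q works.

q = 7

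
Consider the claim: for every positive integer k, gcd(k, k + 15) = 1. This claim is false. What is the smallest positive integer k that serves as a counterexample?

We need the least positive integer k for which gcd(k, k + 15) > 1.
k = 1: gcd(1, 16) = 1.
k = 2: gcd(2, 17) = 1.
k = 3: gcd(3, 18) = 3.
Thus k = 3 disproves the claim, and no smaller k works.

k = 3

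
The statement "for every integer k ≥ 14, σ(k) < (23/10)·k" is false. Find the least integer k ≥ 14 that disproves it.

k = 24

Check each integer k ≥ 14 in order until the claim fails.
The first 10 eligible values, up to k = 23, all satisfy the conclusion.
k = 24: σ(24) = 60; 60 ≥ 276/5.
Hence k = 24 is a counterexample.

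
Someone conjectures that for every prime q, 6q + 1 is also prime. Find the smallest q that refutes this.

q = 19

A counterexample is any prime q such that 6q + 1 is not prime; we check each in order.
The first 7 eligible values, up to q = 17, all satisfy the conclusion.
q = 19: 6q + 1 = 115 = 5 × 23, not prime.
Thus q = 19 disproves the claim, and no smaller q works.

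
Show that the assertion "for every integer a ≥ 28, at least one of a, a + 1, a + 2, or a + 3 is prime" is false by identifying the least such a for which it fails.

a = 32

The first 4 eligible values, up to a = 31, all satisfy the conclusion.
a = 32: 32 = 2 × 16; 33 = 3 × 11; 34 = 2 × 17; 35 = 5 × 7 — all composite.
Hence a = 32 is a counterexample.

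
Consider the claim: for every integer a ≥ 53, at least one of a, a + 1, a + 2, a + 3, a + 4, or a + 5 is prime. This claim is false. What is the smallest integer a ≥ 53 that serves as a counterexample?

We need the least integer a ≥ 53 for which a, a + 1, a + 2, a + 3, a + 4, a + 5 are all composite.
The first 37 eligible values, up to a = 89, all satisfy the conclusion.
a = 90: 90 = 2 × 45; 91 = 7 × 13; 92 = 2 × 46; 93 = 3 × 31; 94 = 2 × 47; 95 = 5 × 19 — all composite.

a = 90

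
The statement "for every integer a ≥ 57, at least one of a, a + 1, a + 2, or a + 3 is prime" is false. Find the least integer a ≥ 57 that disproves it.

Check each integer a ≥ 57 in order until a, a + 1, a + 2, a + 3 are all composite.
For a = 57, 58, 59, 60, 61 the conclusion holds.
a = 62: 62 = 2 × 31; 63 = 3 × 21; 64 = 2 × 32; 65 = 5 × 13 — all composite.
Thus a = 62 disproves the claim, and no smaller a works.

a = 62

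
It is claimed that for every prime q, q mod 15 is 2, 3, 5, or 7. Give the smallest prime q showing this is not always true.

Check each prime q in order until the claim fails.
For q = 2, 3, 5, 7 the conclusion holds.
q = 11: 11 mod 15 = 11 — not in {2, 3, 5, 7}.

q = 11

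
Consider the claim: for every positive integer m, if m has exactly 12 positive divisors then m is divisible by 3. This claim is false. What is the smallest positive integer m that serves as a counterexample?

We need the least positive integer m for which m has exactly 12 positive divisors but m is not divisible by 3.
The first 8 eligible values, up to m = 132, all satisfy the conclusion.
m = 140: τ(140) = 12; 140 mod 3 = 2.

m = 140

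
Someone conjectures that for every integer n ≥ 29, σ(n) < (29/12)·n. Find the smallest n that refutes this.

We need the least integer n ≥ 29 for which the claim fails.
n = 29: σ(29) = 30; 30 < 841/12.
n = 30: σ(30) = 72; 72 < 145/2.
n = 31: σ(31) = 32; 32 < 899/12.
n = 32: σ(32) = 63; 63 < 232/3.
n = 33: σ(33) = 48; 48 < 319/4.
n = 34: σ(34) = 54; 54 < 493/6.
n = 35: σ(35) = 48; 48 < 1015/12.
n = 36: σ(36) = 91; 91 ≥ 87.

n = 36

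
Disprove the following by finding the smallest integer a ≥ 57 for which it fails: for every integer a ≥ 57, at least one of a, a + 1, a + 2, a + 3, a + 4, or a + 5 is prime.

a = 90

We need the least integer a ≥ 57 for which a, a + 1, a + 2, a + 3, a + 4, a + 5 are all composite.
The first 33 eligible values, up to a = 89, all satisfy the conclusion.
a = 90: 90 = 2 × 45; 91 = 7 × 13; 92 = 2 × 46; 93 = 3 × 31; 94 = 2 × 47; 95 = 5 × 19 — all composite.
Thus a = 90 disproves the claim, and no smaller a works.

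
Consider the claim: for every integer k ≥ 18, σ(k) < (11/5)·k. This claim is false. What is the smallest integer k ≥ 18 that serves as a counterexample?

A counterexample is any integer k ≥ 18 such that the claim fails; we check each in order.
For k = 18, 19, 20, 21, 22, 23 the conclusion holds.
k = 24: σ(24) = 60; 60 ≥ 264/5.
Hence k = 24 is a counterexample.

k = 24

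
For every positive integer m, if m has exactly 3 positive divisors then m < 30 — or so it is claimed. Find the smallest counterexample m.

m = 49

A counterexample is any positive integer m such that m has exactly 3 positive divisors but the claim fails; we check each in order.
m = 4: τ(4) = 3; 4 < 30.
m = 9: τ(9) = 3; 9 < 30.
m = 25: τ(25) = 3; 25 < 30.
m = 49: τ(49) = 3; 49 ≥ 30.
So m = 49 is the smallest counterexample.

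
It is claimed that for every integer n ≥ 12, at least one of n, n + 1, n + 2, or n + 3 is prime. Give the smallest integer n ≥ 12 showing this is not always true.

n = 24

A counterexample is any integer n ≥ 12 such that n, n + 1, n + 2, n + 3 are all composite; we check each in order.
For n = 12, 13, 14, 15, …, 21, 22, 23 the conclusion holds.
n = 24: 24 = 2 × 12; 25 = 5 × 5; 26 = 2 × 13; 27 = 3 × 9 — all composite.
So n = 24 is the smallest counterexample.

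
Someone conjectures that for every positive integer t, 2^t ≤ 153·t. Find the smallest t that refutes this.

A counterexample is any positive integer t such that 2^t > 153·t; we check each in order.
For t = 1, 2, 3, 4, 5, 6, 7, 8, 9, 10 the conclusion holds.
t = 11: 2^t = 2048 and 153·t = 1683, so 2048 > 1683.

t = 11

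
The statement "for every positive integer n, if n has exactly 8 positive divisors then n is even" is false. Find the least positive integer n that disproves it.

A counterexample is any positive integer n such that n has exactly 8 positive divisors but n is odd; we check each in order.
For n = 24, 30, 40, 42, …, 88, 102, 104 the conclusion holds.
n = 105: divisors of 105: 1, 3, 5, 7, 15, 21, 35, 105; 105 is odd.

n = 105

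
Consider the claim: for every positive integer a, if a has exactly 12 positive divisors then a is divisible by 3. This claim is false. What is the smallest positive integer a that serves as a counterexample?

A counterexample is any positive integer a such that a has exactly 12 positive divisors but a is not divisible by 3; we check each in order.
For a = 60, 72, 84, 90, 96, 108, 126, 132 the conclusion holds.
a = 140: τ(140) = 12; 140 mod 3 = 2.
Thus a = 140 disproves the claim, and no smaller a works.

a = 140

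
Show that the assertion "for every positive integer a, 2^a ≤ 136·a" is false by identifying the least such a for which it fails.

a = 11

For a = 1, 2, 3, 4, 5, 6, 7, 8, 9, 10 the conclusion holds.
a = 11: 2^a = 2048 and 136·a = 1496, so 2048 > 1496.
Hence a = 11 is a counterexample.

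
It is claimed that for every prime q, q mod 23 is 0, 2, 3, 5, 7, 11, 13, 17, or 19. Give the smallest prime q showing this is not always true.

q = 29

A counterexample is any prime q such that the claim fails; we check each in order.
For q = 2, 3, 5, 7, 11, 13, 17, 19, 23 the conclusion holds.
q = 29: 29 mod 23 = 6 — not in {0, 2, 3, 5, 7, 11, 13, 17, 19}.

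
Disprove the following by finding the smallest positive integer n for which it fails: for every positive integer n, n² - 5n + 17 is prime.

A counterexample is any positive integer n such that n² - 5n + 17 is not prime; we check each in order.
For n = 1, 2, 3, 4, …, 10, 11, 12 the conclusion holds.
n = 13: n² - 5n + 17 = 121 = 11 × 11, composite.
Thus n = 13 disproves the claim, and no smaller n works.

n = 13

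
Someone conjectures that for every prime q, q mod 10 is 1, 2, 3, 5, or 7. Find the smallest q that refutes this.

A counterexample is any prime q such that the claim fails; we check each in order.
q = 2: 2 mod 10 = 2.
q = 3: 3 mod 10 = 3.
q = 5: 5 mod 10 = 5.
q = 7: 7 mod 10 = 7.
q = 11: 11 mod 10 = 1.
q = 13: 13 mod 10 = 3.
q = 17: 17 mod 10 = 7.
q = 19: 19 mod 10 = 9 — not in {1, 2, 3, 5, 7}.
Thus q = 19 disproves the claim, and no smaller q works.

q = 19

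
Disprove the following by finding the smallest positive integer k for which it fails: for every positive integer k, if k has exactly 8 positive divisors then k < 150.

k = 152

Check each positive integer k in order until k has exactly 8 positive divisors but the claim fails.
For k = 24, 30, 40, 42, …, 135, 136, 138 the conclusion holds.
k = 152: τ(152) = 8; 152 ≥ 150.
So k = 152 is the smallest counterexample.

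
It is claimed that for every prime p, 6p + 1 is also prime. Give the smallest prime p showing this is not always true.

p = 19

The first 7 eligible values, up to p = 17, all satisfy the conclusion.
p = 19: 6p + 1 = 115 = 5 × 23, not prime.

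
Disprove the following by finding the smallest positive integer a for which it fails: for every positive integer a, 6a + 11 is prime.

a = 4

Check each positive integer a in order until 6a + 11 is not prime.
a = 1: 6a + 11 = 17, prime.
a = 2: 6a + 11 = 23, prime.
a = 3: 6a + 11 = 29, prime.
a = 4: 6a + 11 = 35 = 5 × 7, composite.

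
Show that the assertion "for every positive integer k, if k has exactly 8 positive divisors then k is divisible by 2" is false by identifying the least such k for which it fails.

k = 105

A counterexample is any positive integer k such that k has exactly 8 positive divisors but k is not divisible by 2; we check each in order.
For k = 24, 30, 40, 42, …, 88, 102, 104 the conclusion holds.
k = 105: τ(105) = 8; 105 mod 2 = 1.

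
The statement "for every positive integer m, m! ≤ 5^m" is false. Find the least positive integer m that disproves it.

m = 12

Check each positive integer m in order until m! > 5^m.
For m = 1, 2, 3, 4, …, 9, 10, 11 the conclusion holds.
m = 12: m! = 479001600 and 5^m = 244140625, so 479001600 > 244140625.
Hence m = 12 is a counterexample.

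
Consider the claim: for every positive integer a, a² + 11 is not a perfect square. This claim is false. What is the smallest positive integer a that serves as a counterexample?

Check each positive integer a in order until a² + 11 is a perfect square.
The first 4 eligible values, up to a = 4, all satisfy the conclusion.
a = 5: 5² + 11 = 36 = 6², a perfect square.
Thus a = 5 disproves the claim, and no smaller a works.

a = 5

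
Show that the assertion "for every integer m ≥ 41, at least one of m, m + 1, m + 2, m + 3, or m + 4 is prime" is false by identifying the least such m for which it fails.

m = 48

We need the least integer m ≥ 41 for which m, m + 1, m + 2, m + 3, m + 4 are all composite.
The first 7 eligible values, up to m = 47, all satisfy the conclusion.
m = 48: 48 = 2 × 24; 49 = 7 × 7; 50 = 2 × 25; 51 = 3 × 17; 52 = 2 × 26 — all composite.
Hence m = 48 is a counterexample.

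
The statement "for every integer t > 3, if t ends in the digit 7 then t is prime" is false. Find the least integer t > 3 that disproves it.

t = 27

A counterexample is any integer t > 3 such that t ends in the digit 7 but t is not prime; we check each in order.
t = 7: 7 ends in 7 and is prime.
t = 17: 17 ends in 7 and is prime.
t = 27: 27 ends in 7; 27 = 3 × 9, composite.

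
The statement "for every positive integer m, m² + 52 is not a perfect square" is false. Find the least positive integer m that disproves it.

m = 12

Check each positive integer m in order until m² + 52 is a perfect square.
For m = 1, 2, 3, 4, …, 9, 10, 11 the conclusion holds.
m = 12: 12² + 52 = 196 = 14², a perfect square.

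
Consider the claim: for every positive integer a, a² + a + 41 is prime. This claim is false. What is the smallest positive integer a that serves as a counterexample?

A counterexample is any positive integer a such that a² + a + 41 is not prime; we check each in order.
For a = 1, 2, 3, 4, …, 37, 38, 39 the conclusion holds.
a = 40: a² + a + 41 = 1681 = 41 × 41, composite.

a = 40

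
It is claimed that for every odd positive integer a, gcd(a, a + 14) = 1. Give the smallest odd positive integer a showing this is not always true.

We need the least odd positive integer a for which gcd(a, a + 14) > 1.
For a = 1, 3, 5 the conclusion holds.
a = 7: gcd(7, 21) = 7.

a = 7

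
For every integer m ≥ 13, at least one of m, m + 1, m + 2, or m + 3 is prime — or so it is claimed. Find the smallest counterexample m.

m = 24

A counterexample is any integer m ≥ 13 such that m, m + 1, m + 2, m + 3 are all composite; we check each in order.
For m = 13, 14, 15, 16, …, 21, 22, 23 the conclusion holds.
m = 24: 24 = 2 × 12; 25 = 5 × 5; 26 = 2 × 13; 27 = 3 × 9 — all composite.
So m = 24 is the smallest counterexample.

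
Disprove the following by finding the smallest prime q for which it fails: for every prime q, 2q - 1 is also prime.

We need the least prime q for which 2q - 1 is not prime.
q = 2: 2q - 1 = 3, prime.
q = 3: 2q - 1 = 5, prime.
q = 5: 2q - 1 = 9 = 3 × 3, not prime.

q = 5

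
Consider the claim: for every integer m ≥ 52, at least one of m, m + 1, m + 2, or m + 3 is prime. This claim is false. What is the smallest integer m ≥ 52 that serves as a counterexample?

Check each integer m ≥ 52 in order until m, m + 1, m + 2, m + 3 are all composite.
m = 52: 53 is prime.
m = 53: 53 is prime.
m = 54: 54 = 2 × 27; 55 = 5 × 11; 56 = 2 × 28; 57 = 3 × 19 — all composite.

m = 54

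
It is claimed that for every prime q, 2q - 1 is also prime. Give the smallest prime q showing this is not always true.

q = 5

Check each prime q in order until 2q - 1 is not prime.
For q = 2, 3 the conclusion holds.
q = 5: 2q - 1 = 9 = 3 × 3, not prime.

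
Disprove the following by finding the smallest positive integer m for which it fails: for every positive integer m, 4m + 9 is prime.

For m = 1, 2 the conclusion holds.
m = 3: 4m + 9 = 21 = 3 × 7, composite.

m = 3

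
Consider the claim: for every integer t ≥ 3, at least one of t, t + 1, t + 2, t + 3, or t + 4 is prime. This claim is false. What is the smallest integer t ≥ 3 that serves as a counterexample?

Check each integer t ≥ 3 in order until t, t + 1, t + 2, t + 3, t + 4 are all composite.
The first 21 eligible values, up to t = 23, all satisfy the conclusion.
t = 24: 24 = 2 × 12; 25 = 5 × 5; 26 = 2 × 13; 27 = 3 × 9; 28 = 2 × 14 — all composite.
Thus t = 24 disproves the claim, and no smaller t works.

t = 24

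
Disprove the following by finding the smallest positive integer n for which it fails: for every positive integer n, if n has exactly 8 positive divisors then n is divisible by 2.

n = 105

For n = 24, 30, 40, 42, …, 88, 102, 104 the conclusion holds.
n = 105: τ(105) = 8; 105 mod 2 = 1.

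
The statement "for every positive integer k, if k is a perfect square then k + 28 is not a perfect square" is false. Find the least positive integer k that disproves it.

k = 36

The first 5 eligible values, up to k = 25, all satisfy the conclusion.
k = 36: 36 = 6² and 36 + 28 = 64 = 8².
Thus k = 36 disproves the claim, and no smaller k works.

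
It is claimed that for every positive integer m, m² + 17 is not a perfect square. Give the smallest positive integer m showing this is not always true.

We need the least positive integer m for which m² + 17 is a perfect square.
m = 1: 1² + 17 = 18, not a perfect square.
m = 2: 2² + 17 = 21, not a perfect square.
m = 3: 3² + 17 = 26, not a perfect square.
m = 4: 4² + 17 = 33, not a perfect square.
m = 5: 5² + 17 = 42, not a perfect square.
m = 6: 6² + 17 = 53, not a perfect square.
m = 7: 7² + 17 = 66, not a perfect square.
m = 8: 8² + 17 = 81 = 9², a perfect square.

m = 8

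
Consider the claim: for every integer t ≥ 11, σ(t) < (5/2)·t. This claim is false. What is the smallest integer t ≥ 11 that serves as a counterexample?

Check each integer t ≥ 11 in order until the claim fails.
The first 13 eligible values, up to t = 23, all satisfy the conclusion.
t = 24: σ(24) = 60; 60 ≥ 60.
So t = 24 is the smallest counterexample.

t = 24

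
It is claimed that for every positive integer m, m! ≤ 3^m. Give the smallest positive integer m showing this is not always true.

m = 7

Check each positive integer m in order until m! > 3^m.
For m = 1, 2, 3, 4, 5, 6 the conclusion holds.
m = 7: m! = 5040 and 3^m = 2187, so 5040 > 2187.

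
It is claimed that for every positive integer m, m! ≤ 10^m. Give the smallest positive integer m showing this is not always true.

For m = 1, 2, 3, 4, …, 22, 23, 24 the conclusion holds.
m = 25: m! = 15511210043330985984000000 and 10^m = 10000000000000000000000000, so 15511210043330985984000000 > 10000000000000000000000000.
Thus m = 25 disproves the claim, and no smaller m works.

m = 25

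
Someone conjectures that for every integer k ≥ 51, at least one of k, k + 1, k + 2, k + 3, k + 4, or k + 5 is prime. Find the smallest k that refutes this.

k = 90

For k = 51, 52, 53, 54, …, 87, 88, 89 the conclusion holds.
k = 90: 90 = 2 × 45; 91 = 7 × 13; 92 = 2 × 46; 93 = 3 × 31; 94 = 2 × 47; 95 = 5 × 19 — all composite.
So k = 90 is the smallest counterexample.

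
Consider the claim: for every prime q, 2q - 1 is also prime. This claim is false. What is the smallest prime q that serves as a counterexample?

q = 5

A counterexample is any prime q such that 2q - 1 is not prime; we check each in order.
q = 2: 2q - 1 = 3, prime.
q = 3: 2q - 1 = 5, prime.
q = 5: 2q - 1 = 9 = 3 × 3, not prime.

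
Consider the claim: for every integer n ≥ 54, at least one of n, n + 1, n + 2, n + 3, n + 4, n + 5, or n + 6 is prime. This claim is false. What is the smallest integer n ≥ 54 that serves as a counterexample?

n = 90

For n = 54, 55, 56, 57, …, 87, 88, 89 the conclusion holds.
n = 90: 90 = 2 × 45; 91 = 7 × 13; 92 = 2 × 46; 93 = 3 × 31; 94 = 2 × 47; 95 = 5 × 19; 96 = 2 × 48 — all composite.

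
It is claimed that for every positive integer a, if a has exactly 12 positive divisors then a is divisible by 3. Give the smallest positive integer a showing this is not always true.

a = 140

a = 60: τ(60) = 12; 60 mod 3 = 0.
a = 72: τ(72) = 12; 72 mod 3 = 0.
a = 84: τ(84) = 12; 84 mod 3 = 0.
a = 90: τ(90) = 12; 90 mod 3 = 0.
a = 96: τ(96) = 12; 96 mod 3 = 0.
a = 108: τ(108) = 12; 108 mod 3 = 0.
a = 126: τ(126) = 12; 126 mod 3 = 0.
a = 132: τ(132) = 12; 132 mod 3 = 0.
a = 140: τ(140) = 12; 140 mod 3 = 2.
Thus a = 140 disproves the claim, and no smaller a works.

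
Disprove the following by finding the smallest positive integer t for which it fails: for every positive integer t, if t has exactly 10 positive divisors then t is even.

A counterexample is any positive integer t such that t has exactly 10 positive divisors but t is odd; we check each in order.
For t = 48, 80, 112, 162, 176, 208, 272, 304, 368 the conclusion holds.
t = 405: divisors of 405: 10 divisors; 405 is odd.

t = 405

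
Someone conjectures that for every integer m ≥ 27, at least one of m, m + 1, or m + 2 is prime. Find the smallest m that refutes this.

m = 32

Check each integer m ≥ 27 in order until m, m + 1, m + 2 are all composite.
The first 5 eligible values, up to m = 31, all satisfy the conclusion.
m = 32: 32 = 2 × 16; 33 = 3 × 11; 34 = 2 × 17 — all composite.
Thus m = 32 disproves the claim, and no smaller m works.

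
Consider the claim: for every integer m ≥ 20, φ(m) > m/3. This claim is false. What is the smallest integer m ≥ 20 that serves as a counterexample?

A counterexample is any integer m ≥ 20 such that the claim fails; we check each in order.
The first 4 eligible values, up to m = 23, all satisfy the conclusion.
m = 24: φ(24) = 8 and 24/3 = 8, so φ(24) ≤ 24/3.
Hence m = 24 is a counterexample.

m = 24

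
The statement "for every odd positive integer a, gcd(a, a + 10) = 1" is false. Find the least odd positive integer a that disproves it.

We need the least odd positive integer a for which gcd(a, a + 10) > 1.
For a = 1, 3 the conclusion holds.
a = 5: gcd(5, 15) = 5.
Thus a = 5 disproves the claim, and no smaller a works.

a = 5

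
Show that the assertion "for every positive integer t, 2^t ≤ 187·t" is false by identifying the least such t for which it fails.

t = 12

For t = 1, 2, 3, 4, …, 9, 10, 11 the conclusion holds.
t = 12: 2^t = 4096 and 187·t = 2244, so 4096 > 2244.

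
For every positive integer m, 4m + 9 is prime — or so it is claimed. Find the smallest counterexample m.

m = 3

Check each positive integer m in order until 4m + 9 is not prime.
m = 1: 4m + 9 = 13, prime.
m = 2: 4m + 9 = 17, prime.
m = 3: 4m + 9 = 21 = 3 × 7, composite.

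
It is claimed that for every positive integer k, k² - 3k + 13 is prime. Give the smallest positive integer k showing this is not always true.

k = 12

We need the least positive integer k for which k² - 3k + 13 is not prime.
The first 11 eligible values, up to k = 11, all satisfy the conclusion.
k = 12: k² - 3k + 13 = 121 = 11 × 11, composite.
Thus k = 12 disproves the claim, and no smaller k works.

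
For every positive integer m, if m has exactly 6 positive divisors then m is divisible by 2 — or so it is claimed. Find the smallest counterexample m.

A counterexample is any positive integer m such that m has exactly 6 positive divisors but m is not divisible by 2; we check each in order.
m = 12: τ(12) = 6; 12 mod 2 = 0.
m = 18: τ(18) = 6; 18 mod 2 = 0.
m = 20: τ(20) = 6; 20 mod 2 = 0.
m = 28: τ(28) = 6; 28 mod 2 = 0.
m = 32: τ(32) = 6; 32 mod 2 = 0.
m = 44: τ(44) = 6; 44 mod 2 = 0.
m = 45: τ(45) = 6; 45 mod 2 = 1.
So m = 45 is the smallest counterexample.

m = 45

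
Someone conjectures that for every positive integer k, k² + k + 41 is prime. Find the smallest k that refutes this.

The first 39 eligible values, up to k = 39, all satisfy the conclusion.
k = 40: k² + k + 41 = 1681 = 41 × 41, composite.
Hence k = 40 is a counterexample.

k = 40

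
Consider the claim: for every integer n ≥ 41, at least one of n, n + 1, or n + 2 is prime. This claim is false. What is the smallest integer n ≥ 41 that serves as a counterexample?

n = 44

n = 41: 41 is prime.
n = 42: 43 is prime.
n = 43: 43 is prime.
n = 44: 44 = 2 × 22; 45 = 3 × 15; 46 = 2 × 23 — all composite.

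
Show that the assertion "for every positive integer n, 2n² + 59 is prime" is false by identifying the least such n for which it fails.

Check each positive integer n in order until 2n² + 59 is not prime.
n = 1: 2n² + 59 = 61, prime.
n = 2: 2n² + 59 = 67, prime.
n = 3: 2n² + 59 = 77 = 7 × 11, composite.

n = 3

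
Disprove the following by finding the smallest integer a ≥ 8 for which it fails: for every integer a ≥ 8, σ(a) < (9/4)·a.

a = 12

For a = 8, 9, 10, 11 the conclusion holds.
a = 12: σ(12) = 28; 28 ≥ 27.
Thus a = 12 disproves the claim, and no smaller a works.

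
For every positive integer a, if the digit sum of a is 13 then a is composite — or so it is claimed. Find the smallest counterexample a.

a = 67

We need the least positive integer a for which the digit sum of a is 13 but a is prime.
For a = 49, 58 the conclusion holds.
a = 67: digit sum 13; 67 is prime, not composite.
Hence a = 67 is a counterexample.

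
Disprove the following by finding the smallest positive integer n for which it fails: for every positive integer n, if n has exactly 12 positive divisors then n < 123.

n = 60: τ(60) = 12; 60 < 123.
n = 72: τ(72) = 12; 72 < 123.
n = 84: τ(84) = 12; 84 < 123.
n = 90: τ(90) = 12; 90 < 123.
n = 96: τ(96) = 12; 96 < 123.
n = 108: τ(108) = 12; 108 < 123.
n = 126: τ(126) = 12; 126 ≥ 123.
So n = 126 is the smallest counterexample.

n = 126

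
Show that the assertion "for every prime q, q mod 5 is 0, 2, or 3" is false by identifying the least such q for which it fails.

A counterexample is any prime q such that the claim fails; we check each in order.
The first 4 eligible values, up to q = 7, all satisfy the conclusion.
q = 11: 11 mod 5 = 1 — not in {0, 2, 3}.

q = 11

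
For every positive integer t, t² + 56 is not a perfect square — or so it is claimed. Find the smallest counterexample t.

Check each positive integer t in order until t² + 56 is a perfect square.
For t = 1, 2, 3, 4 the conclusion holds.
t = 5: 5² + 56 = 81 = 9², a perfect square.

t = 5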